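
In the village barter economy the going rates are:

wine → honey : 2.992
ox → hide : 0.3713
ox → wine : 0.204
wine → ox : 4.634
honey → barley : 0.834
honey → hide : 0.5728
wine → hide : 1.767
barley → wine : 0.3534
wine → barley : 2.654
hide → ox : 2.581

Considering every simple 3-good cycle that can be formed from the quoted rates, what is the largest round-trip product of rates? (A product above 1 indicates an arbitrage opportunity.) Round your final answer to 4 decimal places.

0.9304

wine→hide→ox→wine: 1.767 × 2.581 × 0.204 = 0.93037
wine→honey→barley→wine: 2.992 × 0.834 × 0.3534 = 0.88185
Maximum is wine→hide→ox→wine at 0.9304; no arbitrage — every cycle loses value.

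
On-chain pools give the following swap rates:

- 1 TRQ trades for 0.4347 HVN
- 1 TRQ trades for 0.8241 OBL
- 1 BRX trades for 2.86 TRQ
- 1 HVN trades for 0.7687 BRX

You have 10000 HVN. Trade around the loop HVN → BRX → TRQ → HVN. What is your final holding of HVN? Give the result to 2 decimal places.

10000 HVN × 0.7687 = 7687 BRX
7687 BRX × 2.86 = 21984.82 TRQ
21984.82 TRQ × 0.4347 = 9556.801254 HVN

9556.80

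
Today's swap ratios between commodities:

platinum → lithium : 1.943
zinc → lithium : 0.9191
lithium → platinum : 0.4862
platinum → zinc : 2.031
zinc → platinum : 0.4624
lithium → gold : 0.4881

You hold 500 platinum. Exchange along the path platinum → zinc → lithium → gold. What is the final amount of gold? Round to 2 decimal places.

455.57

500 platinum × 2.031 = 1015.5 zinc
1015.5 zinc × 0.9191 = 933.34605 lithium
933.34605 lithium × 0.4881 = 455.566207005 gold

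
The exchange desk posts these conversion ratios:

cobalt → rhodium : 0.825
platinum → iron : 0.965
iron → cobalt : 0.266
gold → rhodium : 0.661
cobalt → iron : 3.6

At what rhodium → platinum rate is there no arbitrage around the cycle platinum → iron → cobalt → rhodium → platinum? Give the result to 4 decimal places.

Known legs of the cycle: 0.965 × 0.266 × 0.825 = 0.21176925
For no arbitrage the full-cycle product must be 1, so the missing rate is 1 / 0.21176925 ≈ 4.722121.

4.7221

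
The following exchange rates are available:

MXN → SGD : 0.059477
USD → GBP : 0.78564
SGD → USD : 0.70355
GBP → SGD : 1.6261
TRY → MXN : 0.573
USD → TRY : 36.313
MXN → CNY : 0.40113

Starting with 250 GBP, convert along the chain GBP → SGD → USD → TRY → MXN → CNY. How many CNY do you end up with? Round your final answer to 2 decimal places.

250 GBP × 1.6261 = 406.525 SGD
406.525 SGD × 0.70355 = 286.01066375 USD
286.01066375 USD × 36.313 = 10385.90523275375 TRY
10385.90523275375 TRY × 0.573 = 5951.12369836789875 MXN
5951.12369836789875 MXN × 0.40113 = 2387.1742491263152255875 CNY

2387.17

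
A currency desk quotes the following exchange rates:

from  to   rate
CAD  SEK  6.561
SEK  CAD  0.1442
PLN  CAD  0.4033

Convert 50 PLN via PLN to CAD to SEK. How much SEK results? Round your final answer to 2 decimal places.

132.30

50 PLN × 0.4033 = 20.165 CAD
20.165 CAD × 6.561 = 132.302565 SEK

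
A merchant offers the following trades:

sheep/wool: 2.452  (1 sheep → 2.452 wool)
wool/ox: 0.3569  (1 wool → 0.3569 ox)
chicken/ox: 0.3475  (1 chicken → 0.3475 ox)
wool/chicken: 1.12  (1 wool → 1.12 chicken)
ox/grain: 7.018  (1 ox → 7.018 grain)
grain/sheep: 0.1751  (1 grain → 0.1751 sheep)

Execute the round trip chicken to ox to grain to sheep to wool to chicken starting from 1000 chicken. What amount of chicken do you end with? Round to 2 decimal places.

1000 chicken × 0.3475 = 347.5 ox
347.5 ox × 7.018 = 2438.755 grain
2438.755 grain × 0.1751 = 427.0260005 sheep
427.0260005 sheep × 2.452 = 1047.067753226 wool
1047.067753226 wool × 1.12 = 1172.71588361312 chicken

1172.72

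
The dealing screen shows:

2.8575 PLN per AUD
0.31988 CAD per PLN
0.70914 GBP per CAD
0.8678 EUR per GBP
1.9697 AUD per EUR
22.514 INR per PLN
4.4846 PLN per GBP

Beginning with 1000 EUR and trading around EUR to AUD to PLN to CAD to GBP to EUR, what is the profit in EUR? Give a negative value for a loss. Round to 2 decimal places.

1000 EUR × 1.9697 = 1969.7 AUD
1969.7 AUD × 2.8575 = 5628.41775 PLN
5628.41775 PLN × 0.31988 = 1800.41826987 CAD
1800.41826987 CAD × 0.70914 = 1276.7486118956118 GBP
1276.7486118956118 GBP × 0.8678 = 1107.96244540301192004 EUR
Net change: 1107.96244540301192004 − 1000 = 107.96244540301192004 EUR

107.96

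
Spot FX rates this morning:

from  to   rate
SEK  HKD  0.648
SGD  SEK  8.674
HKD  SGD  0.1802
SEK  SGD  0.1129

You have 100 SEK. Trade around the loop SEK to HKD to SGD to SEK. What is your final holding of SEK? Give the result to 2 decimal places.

100 SEK × 0.648 = 64.8 HKD
64.8 HKD × 0.1802 = 11.67696 SGD
11.67696 SGD × 8.674 = 101.28595104 SEK

101.29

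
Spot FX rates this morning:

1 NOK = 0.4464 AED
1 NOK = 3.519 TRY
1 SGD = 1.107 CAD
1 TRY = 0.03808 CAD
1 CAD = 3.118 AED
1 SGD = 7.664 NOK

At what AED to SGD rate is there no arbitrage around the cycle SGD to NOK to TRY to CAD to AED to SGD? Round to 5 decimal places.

Known legs of the cycle: 7.664 × 3.519 × 0.03808 × 3.118 = 3.20219528315904
For no arbitrage the full-cycle product must be 1, so the missing rate is 1 / 3.20219528315904 ≈ 0.3122858.

0.31229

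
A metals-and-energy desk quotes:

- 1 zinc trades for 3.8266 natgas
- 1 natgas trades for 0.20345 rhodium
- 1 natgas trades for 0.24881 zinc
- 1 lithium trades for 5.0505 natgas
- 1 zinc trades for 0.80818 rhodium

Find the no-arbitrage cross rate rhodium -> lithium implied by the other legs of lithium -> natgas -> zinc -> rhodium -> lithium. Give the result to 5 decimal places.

0.98467

Known legs of the cycle: 5.0505 × 0.24881 × 0.80818 = 1.0155710339229
For no arbitrage the full-cycle product must be 1, so the missing rate is 1 / 1.0155710339229 ≈ 0.9846677.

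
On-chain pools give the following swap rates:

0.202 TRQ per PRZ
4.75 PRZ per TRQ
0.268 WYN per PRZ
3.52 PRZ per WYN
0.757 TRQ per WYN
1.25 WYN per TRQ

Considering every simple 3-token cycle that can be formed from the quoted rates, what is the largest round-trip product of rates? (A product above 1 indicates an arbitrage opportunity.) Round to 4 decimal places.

0.9637

TRQ→PRZ→WYN→TRQ: 4.75 × 0.268 × 0.757 = 0.96366
TRQ→WYN→PRZ→TRQ: 1.25 × 3.52 × 0.202 = 0.88880
Maximum is TRQ→PRZ→WYN→TRQ at 0.9637; no arbitrage — every cycle loses value.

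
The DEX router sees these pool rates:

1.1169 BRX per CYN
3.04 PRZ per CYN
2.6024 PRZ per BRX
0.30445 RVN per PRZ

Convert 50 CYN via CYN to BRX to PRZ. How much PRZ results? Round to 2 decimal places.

145.33

50 CYN × 1.1169 = 55.845 BRX
55.845 BRX × 2.6024 = 145.331028 PRZ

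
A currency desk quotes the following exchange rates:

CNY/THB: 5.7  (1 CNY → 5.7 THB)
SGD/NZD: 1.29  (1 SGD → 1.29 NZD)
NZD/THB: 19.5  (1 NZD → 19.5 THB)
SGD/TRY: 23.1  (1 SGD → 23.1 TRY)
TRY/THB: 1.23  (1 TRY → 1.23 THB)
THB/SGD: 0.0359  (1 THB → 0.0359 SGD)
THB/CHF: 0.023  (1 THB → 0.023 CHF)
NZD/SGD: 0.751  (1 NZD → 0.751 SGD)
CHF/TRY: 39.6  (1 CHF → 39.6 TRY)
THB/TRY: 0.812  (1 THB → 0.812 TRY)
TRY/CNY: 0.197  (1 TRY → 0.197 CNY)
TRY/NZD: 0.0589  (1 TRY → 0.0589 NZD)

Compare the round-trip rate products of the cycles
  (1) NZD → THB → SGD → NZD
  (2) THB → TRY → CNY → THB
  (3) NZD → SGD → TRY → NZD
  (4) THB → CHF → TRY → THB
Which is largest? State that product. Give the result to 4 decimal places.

(1) 19.5 × 0.0359 × 1.29 = 0.90306
(2) 0.812 × 0.197 × 5.7 = 0.91179
(3) 0.751 × 23.1 × 0.0589 = 1.02180
(4) 0.023 × 39.6 × 1.23 = 1.12028
Highest is cycle (4) at 1.1203 (>1, arbitrage).

1.1203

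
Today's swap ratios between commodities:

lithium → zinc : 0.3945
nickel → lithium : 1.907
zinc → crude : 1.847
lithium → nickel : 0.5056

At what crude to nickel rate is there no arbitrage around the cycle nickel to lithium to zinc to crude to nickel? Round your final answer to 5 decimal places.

Known legs of the cycle: 1.907 × 0.3945 × 1.847 = 1.3895193405
For no arbitrage the full-cycle product must be 1, so the missing rate is 1 / 1.3895193405 ≈ 0.7196733.

0.71967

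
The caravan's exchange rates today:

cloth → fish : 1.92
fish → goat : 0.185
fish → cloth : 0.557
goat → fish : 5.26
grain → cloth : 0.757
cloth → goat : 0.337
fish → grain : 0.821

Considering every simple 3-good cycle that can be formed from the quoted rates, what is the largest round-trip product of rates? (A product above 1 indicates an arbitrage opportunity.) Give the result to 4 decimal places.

1.1933

cloth→fish→grain→cloth: 1.92 × 0.821 × 0.757 = 1.19327
goat→fish→cloth→goat: 5.26 × 0.557 × 0.337 = 0.98735
Maximum is cloth→fish→grain→cloth at 1.1933; arbitrage exists.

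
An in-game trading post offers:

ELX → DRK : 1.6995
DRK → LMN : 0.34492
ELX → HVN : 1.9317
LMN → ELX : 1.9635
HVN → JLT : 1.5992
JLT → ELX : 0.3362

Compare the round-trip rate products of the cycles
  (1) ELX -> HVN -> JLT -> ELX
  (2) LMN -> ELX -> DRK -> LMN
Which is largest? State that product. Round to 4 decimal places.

(1) 1.9317 × 1.5992 × 0.3362 = 1.03858
(2) 1.9635 × 1.6995 × 0.34492 = 1.15099
Highest is cycle (2) at 1.1510 (>1, arbitrage).

1.1510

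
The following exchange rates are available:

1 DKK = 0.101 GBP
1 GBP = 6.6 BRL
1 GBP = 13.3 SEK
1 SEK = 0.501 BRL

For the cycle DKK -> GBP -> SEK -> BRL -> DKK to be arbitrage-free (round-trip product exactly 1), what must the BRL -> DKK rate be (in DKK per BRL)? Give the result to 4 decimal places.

1.4859

Known legs of the cycle: 0.101 × 13.3 × 0.501 = 0.6729933
For no arbitrage the full-cycle product must be 1, so the missing rate is 1 / 0.6729933 ≈ 1.485899.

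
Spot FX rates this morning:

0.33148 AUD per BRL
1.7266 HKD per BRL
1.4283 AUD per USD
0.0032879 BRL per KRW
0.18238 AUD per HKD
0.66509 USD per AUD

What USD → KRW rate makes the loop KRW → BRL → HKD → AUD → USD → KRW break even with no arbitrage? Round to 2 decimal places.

Known legs of the cycle: 0.0032879 × 1.7266 × 0.18238 × 0.66509 = 0.000688601502794485588
For no arbitrage the full-cycle product must be 1, so the missing rate is 1 / 0.000688601502794485588 ≈ 1452.2187.

1452.22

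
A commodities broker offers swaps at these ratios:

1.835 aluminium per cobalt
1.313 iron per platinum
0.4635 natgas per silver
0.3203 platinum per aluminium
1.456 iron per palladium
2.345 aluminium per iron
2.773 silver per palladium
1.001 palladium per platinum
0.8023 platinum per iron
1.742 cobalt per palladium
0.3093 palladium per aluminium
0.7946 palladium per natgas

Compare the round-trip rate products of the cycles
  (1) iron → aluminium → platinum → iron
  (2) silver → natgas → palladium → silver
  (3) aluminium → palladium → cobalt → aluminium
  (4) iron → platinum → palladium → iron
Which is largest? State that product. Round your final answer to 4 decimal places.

1.1693

(1) 2.345 × 0.3203 × 1.313 = 0.98620
(2) 0.4635 × 0.7946 × 2.773 = 1.02129
(3) 0.3093 × 1.742 × 1.835 = 0.98870
(4) 0.8023 × 1.001 × 1.456 = 1.16932
Highest is cycle (4) at 1.1693 (>1, arbitrage).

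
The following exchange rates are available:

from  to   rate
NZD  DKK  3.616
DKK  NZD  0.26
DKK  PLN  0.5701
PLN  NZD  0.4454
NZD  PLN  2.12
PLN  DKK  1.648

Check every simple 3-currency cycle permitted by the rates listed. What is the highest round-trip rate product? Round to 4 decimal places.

NZD→DKK→PLN→NZD: 3.616 × 0.5701 × 0.4454 = 0.91818
NZD→PLN→DKK→NZD: 2.12 × 1.648 × 0.26 = 0.90838
Maximum is NZD→DKK→PLN→NZD at 0.9182; no arbitrage — every cycle loses value.

0.9182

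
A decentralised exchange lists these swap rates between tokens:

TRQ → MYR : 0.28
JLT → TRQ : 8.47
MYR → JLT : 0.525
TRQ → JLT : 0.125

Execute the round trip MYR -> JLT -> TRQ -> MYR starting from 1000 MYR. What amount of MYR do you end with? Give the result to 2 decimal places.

1245.09

1000 MYR × 0.525 = 525 JLT
525 JLT × 8.47 = 4446.75 TRQ
4446.75 TRQ × 0.28 = 1245.09 MYR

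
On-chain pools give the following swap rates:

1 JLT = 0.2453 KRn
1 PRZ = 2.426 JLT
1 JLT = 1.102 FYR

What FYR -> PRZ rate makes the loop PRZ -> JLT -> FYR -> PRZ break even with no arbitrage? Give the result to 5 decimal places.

0.37405

Known legs of the cycle: 2.426 × 1.102 = 2.673452
For no arbitrage the full-cycle product must be 1, so the missing rate is 1 / 2.673452 ≈ 0.3740482.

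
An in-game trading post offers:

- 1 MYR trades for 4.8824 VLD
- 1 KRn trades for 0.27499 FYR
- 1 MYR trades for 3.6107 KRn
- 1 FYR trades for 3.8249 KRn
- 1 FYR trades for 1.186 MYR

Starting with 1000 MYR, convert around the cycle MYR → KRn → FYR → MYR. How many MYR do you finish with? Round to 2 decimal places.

1000 MYR × 3.6107 = 3610.7 KRn
3610.7 KRn × 0.27499 = 992.906393 FYR
992.906393 FYR × 1.186 = 1177.586982098 MYR

1177.59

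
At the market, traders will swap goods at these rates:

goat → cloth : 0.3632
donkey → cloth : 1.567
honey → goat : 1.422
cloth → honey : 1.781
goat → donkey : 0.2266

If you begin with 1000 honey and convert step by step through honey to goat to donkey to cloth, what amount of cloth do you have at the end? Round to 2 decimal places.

1000 honey × 1.422 = 1422 goat
1422 goat × 0.2266 = 322.2252 donkey
322.2252 donkey × 1.567 = 504.9268884 cloth

504.93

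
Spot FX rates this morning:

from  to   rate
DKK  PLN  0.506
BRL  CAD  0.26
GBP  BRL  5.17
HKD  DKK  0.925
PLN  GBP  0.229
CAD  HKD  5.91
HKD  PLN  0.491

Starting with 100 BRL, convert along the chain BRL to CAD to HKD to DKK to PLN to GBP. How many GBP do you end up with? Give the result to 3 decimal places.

100 BRL × 0.26 = 26 CAD
26 CAD × 5.91 = 153.66 HKD
153.66 HKD × 0.925 = 142.1355 DKK
142.1355 DKK × 0.506 = 71.920563 PLN
71.920563 PLN × 0.229 = 16.469808927 GBP

16.470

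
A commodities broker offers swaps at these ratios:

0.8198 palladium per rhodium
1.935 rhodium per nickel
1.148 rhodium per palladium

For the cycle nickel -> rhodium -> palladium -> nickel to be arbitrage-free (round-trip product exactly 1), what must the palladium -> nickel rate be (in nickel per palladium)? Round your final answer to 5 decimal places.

Known legs of the cycle: 1.935 × 0.8198 = 1.586313
For no arbitrage the full-cycle product must be 1, so the missing rate is 1 / 1.586313 ≈ 0.6303926.

0.63039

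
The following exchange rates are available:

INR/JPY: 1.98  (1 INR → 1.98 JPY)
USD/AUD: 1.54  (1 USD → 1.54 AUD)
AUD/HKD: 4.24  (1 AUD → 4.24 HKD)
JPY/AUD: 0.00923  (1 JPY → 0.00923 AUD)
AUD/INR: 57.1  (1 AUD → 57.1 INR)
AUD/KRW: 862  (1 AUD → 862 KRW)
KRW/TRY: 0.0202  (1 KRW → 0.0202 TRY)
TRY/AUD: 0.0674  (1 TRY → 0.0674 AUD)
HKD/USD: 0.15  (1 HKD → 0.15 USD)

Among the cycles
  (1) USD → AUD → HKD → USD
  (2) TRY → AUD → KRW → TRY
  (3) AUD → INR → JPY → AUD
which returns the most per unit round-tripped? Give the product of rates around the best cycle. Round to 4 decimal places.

(1) 1.54 × 4.24 × 0.15 = 0.97944
(2) 0.0674 × 862 × 0.0202 = 1.17360
(3) 57.1 × 1.98 × 0.00923 = 1.04353
Highest is cycle (2) at 1.1736 (>1, arbitrage).

1.1736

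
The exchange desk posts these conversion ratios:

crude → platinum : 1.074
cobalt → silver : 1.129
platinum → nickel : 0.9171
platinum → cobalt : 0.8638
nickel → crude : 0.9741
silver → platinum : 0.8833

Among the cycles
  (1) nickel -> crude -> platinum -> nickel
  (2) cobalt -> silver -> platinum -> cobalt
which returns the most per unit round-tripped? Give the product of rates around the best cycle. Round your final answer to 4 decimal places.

0.9595

(1) 0.9741 × 1.074 × 0.9171 = 0.95945
(2) 1.129 × 0.8833 × 0.8638 = 0.86142
Highest is cycle (1) at 0.9595 (≤1, no arbitrage).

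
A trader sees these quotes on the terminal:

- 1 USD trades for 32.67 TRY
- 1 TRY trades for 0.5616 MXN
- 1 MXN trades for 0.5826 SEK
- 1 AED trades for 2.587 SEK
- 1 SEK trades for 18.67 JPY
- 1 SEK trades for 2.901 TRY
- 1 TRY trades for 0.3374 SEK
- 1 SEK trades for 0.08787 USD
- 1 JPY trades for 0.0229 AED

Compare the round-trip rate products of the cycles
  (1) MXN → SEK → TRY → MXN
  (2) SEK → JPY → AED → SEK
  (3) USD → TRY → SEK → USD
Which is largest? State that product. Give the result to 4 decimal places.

1.1061

(1) 0.5826 × 2.901 × 0.5616 = 0.94917
(2) 18.67 × 0.0229 × 2.587 = 1.10605
(3) 32.67 × 0.3374 × 0.08787 = 0.96858
Highest is cycle (2) at 1.1061 (>1, arbitrage).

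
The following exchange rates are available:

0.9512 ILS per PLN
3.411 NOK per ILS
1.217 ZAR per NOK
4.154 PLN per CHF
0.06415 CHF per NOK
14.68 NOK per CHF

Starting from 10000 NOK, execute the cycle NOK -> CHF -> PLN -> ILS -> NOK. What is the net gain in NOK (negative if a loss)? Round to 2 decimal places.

-1353.97

10000 NOK × 0.06415 = 641.5 CHF
641.5 CHF × 4.154 = 2664.791 PLN
2664.791 PLN × 0.9512 = 2534.7491992 ILS
2534.7491992 ILS × 3.411 = 8646.0295184712 NOK
Net change: 8646.0295184712 − 10000 = -1353.9704815288 NOK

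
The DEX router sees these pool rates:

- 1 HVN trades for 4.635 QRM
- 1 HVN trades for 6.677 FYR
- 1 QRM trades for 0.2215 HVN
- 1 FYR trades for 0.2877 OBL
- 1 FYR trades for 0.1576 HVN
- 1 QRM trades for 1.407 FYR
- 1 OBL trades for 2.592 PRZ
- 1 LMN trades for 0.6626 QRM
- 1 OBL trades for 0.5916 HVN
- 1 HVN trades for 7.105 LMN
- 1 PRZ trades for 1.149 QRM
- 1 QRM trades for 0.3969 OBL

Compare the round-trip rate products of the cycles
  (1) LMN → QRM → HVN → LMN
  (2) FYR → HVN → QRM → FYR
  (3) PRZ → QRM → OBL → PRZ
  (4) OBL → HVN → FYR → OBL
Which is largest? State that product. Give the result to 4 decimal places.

(1) 0.6626 × 0.2215 × 7.105 = 1.04277
(2) 0.1576 × 4.635 × 1.407 = 1.02778
(3) 1.149 × 0.3969 × 2.592 = 1.18205
(4) 0.5916 × 6.677 × 0.2877 = 1.13645
Highest is cycle (3) at 1.1821 (>1, arbitrage).

1.1821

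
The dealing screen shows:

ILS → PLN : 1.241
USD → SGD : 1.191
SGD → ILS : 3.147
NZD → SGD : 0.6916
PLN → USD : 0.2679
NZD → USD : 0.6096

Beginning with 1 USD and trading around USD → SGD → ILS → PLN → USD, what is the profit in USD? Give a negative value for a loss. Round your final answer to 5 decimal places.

1 USD × 1.191 = 1.191 SGD
1.191 SGD × 3.147 = 3.748077 ILS
3.748077 ILS × 1.241 = 4.651363557 PLN
4.651363557 PLN × 0.2679 = 1.2461002969203 USD
Net change: 1.2461002969203 − 1 = 0.2461002969203 USD

0.24610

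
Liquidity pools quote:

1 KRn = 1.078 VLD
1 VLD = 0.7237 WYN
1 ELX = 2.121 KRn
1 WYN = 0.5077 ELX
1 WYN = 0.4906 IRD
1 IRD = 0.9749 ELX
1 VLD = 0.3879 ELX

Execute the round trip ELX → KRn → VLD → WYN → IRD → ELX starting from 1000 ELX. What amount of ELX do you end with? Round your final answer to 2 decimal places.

1000 ELX × 2.121 = 2121 KRn
2121 KRn × 1.078 = 2286.438 VLD
2286.438 VLD × 0.7237 = 1654.6951806 WYN
1654.6951806 WYN × 0.4906 = 811.79345560236 IRD
811.79345560236 IRD × 0.9749 = 791.417439866740764 ELX

791.42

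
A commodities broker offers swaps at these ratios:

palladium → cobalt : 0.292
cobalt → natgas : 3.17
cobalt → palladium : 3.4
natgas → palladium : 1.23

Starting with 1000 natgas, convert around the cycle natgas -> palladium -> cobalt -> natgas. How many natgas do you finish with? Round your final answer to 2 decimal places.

1138.54

1000 natgas × 1.23 = 1230 palladium
1230 palladium × 0.292 = 359.16 cobalt
359.16 cobalt × 3.17 = 1138.5372 natgas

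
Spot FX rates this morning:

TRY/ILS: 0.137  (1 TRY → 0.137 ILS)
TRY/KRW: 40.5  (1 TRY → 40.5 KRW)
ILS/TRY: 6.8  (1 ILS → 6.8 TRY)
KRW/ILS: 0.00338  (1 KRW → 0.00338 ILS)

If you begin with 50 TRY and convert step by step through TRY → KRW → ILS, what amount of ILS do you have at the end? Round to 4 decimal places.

50 TRY × 40.5 = 2025 KRW
2025 KRW × 0.00338 = 6.8445 ILS

6.8445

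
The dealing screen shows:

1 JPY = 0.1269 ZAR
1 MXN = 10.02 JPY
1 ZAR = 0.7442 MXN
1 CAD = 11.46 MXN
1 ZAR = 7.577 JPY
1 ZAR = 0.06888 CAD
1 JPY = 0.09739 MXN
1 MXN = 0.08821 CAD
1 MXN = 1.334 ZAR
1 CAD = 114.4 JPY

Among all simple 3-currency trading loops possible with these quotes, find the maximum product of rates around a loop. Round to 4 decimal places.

1.0530

ZAR→CAD→MXN→ZAR: 0.06888 × 11.46 × 1.334 = 1.05301
ZAR→CAD→JPY→ZAR: 0.06888 × 114.4 × 0.1269 = 0.99996
ZAR→JPY→MXN→ZAR: 7.577 × 0.09739 × 1.334 = 0.98439
CAD→JPY→MXN→CAD: 114.4 × 0.09739 × 0.08821 = 0.98278
ZAR→MXN→JPY→ZAR: 0.7442 × 10.02 × 0.1269 = 0.94628
Maximum is ZAR→CAD→MXN→ZAR at 1.0530; arbitrage exists.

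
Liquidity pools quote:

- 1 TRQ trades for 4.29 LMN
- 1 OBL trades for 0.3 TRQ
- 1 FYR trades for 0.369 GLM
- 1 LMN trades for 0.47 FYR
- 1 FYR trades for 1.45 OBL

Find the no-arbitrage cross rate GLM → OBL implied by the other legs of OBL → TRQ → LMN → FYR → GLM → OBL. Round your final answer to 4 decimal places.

4.4802

Known legs of the cycle: 0.3 × 4.29 × 0.47 × 0.369 = 0.22320441
For no arbitrage the full-cycle product must be 1, so the missing rate is 1 / 0.22320441 ≈ 4.480198.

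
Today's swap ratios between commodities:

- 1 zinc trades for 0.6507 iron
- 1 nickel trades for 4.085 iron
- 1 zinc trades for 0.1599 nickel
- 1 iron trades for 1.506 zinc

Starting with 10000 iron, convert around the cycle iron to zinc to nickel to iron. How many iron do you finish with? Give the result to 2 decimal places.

10000 iron × 1.506 = 15060 zinc
15060 zinc × 0.1599 = 2408.094 nickel
2408.094 nickel × 4.085 = 9837.06399 iron

9837.06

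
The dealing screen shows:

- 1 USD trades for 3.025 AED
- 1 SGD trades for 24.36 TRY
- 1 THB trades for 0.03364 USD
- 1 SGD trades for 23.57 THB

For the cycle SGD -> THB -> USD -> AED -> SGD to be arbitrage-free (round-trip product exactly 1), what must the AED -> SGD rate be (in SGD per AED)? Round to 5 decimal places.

Known legs of the cycle: 23.57 × 0.03364 × 3.025 = 2.39850677
For no arbitrage the full-cycle product must be 1, so the missing rate is 1 / 2.39850677 ≈ 0.4169261.

0.41693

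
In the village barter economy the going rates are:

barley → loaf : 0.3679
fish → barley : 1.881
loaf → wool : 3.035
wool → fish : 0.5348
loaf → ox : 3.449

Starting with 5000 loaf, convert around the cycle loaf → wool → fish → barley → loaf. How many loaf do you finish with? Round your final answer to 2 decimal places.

5616.15

5000 loaf × 3.035 = 15175 wool
15175 wool × 0.5348 = 8115.59 fish
8115.59 fish × 1.881 = 15265.42479 barley
15265.42479 barley × 0.3679 = 5616.149780241 loaf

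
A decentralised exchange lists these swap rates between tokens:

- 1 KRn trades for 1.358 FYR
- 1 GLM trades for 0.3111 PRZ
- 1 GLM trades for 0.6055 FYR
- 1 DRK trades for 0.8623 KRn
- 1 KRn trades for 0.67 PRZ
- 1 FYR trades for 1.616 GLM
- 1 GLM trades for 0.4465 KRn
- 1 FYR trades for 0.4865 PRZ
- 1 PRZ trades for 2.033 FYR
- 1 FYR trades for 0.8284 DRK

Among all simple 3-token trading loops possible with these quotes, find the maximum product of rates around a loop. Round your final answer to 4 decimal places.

PRZ→FYR→GLM→PRZ: 2.033 × 1.616 × 0.3111 = 1.02207
KRn→FYR→GLM→KRn: 1.358 × 1.616 × 0.4465 = 0.97986
KRn→FYR→DRK→KRn: 1.358 × 0.8284 × 0.8623 = 0.97006
Maximum is PRZ→FYR→GLM→PRZ at 1.0221; arbitrage exists.

1.0221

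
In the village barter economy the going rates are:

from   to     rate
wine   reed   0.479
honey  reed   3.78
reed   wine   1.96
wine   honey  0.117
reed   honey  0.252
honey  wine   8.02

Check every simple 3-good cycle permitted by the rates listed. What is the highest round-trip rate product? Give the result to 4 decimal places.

0.9681

reed→honey→wine→reed: 0.252 × 8.02 × 0.479 = 0.96808
reed→wine→honey→reed: 1.96 × 0.117 × 3.78 = 0.86683
Maximum is reed→honey→wine→reed at 0.9681; no arbitrage — every cycle loses value.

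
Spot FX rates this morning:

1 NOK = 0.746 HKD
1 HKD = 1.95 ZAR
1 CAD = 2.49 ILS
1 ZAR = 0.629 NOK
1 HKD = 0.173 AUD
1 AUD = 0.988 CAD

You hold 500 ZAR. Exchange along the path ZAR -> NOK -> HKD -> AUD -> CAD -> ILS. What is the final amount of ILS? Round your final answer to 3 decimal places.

99.853

500 ZAR × 0.629 = 314.5 NOK
314.5 NOK × 0.746 = 234.617 HKD
234.617 HKD × 0.173 = 40.588741 AUD
40.588741 AUD × 0.988 = 40.101676108 CAD
40.101676108 CAD × 2.49 = 99.85317350892 ILS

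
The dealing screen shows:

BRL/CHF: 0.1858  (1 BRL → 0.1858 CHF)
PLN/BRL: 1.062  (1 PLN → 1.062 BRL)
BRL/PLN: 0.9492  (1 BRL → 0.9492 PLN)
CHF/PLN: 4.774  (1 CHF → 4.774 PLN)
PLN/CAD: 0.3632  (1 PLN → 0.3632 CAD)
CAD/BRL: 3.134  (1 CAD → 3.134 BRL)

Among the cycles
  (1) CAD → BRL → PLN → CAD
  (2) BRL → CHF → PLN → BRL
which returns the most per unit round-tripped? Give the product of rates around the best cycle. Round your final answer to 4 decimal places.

1.0804

(1) 3.134 × 0.9492 × 0.3632 = 1.08044
(2) 0.1858 × 4.774 × 1.062 = 0.94200
Highest is cycle (1) at 1.0804 (>1, arbitrage).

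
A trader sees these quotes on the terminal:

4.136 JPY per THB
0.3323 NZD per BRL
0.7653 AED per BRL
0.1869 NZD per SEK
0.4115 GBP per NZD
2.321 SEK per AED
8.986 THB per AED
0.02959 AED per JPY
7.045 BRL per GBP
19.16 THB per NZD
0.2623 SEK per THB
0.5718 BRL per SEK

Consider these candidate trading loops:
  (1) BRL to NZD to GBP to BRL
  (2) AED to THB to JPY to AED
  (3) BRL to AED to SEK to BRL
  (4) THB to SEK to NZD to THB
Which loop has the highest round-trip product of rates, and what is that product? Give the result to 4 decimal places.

(1) 0.3323 × 0.4115 × 7.045 = 0.96334
(2) 8.986 × 4.136 × 0.02959 = 1.09974
(3) 0.7653 × 2.321 × 0.5718 = 1.01567
(4) 0.2623 × 0.1869 × 19.16 = 0.93930
Highest is cycle (2) at 1.0997 (>1, arbitrage).

1.0997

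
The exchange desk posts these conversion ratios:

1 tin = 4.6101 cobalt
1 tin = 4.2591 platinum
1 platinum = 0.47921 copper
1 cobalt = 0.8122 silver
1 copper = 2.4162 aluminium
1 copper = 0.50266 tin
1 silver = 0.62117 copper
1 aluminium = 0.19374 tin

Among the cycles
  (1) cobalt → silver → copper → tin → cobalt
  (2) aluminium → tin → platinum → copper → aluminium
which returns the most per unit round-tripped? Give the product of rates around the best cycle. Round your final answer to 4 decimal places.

1.1691

(1) 0.8122 × 0.62117 × 0.50266 × 4.6101 = 1.16912
(2) 0.19374 × 4.2591 × 0.47921 × 2.4162 = 0.95542
Highest is cycle (1) at 1.1691 (>1, arbitrage).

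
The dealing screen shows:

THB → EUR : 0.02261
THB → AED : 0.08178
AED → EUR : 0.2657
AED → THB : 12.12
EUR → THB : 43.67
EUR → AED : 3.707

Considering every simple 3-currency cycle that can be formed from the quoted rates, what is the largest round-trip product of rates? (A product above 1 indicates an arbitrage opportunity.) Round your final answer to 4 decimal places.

AED→THB→EUR→AED: 12.12 × 0.02261 × 3.707 = 1.01584
AED→EUR→THB→AED: 0.2657 × 43.67 × 0.08178 = 0.94890
Maximum is AED→THB→EUR→AED at 1.0158; arbitrage exists.

1.0158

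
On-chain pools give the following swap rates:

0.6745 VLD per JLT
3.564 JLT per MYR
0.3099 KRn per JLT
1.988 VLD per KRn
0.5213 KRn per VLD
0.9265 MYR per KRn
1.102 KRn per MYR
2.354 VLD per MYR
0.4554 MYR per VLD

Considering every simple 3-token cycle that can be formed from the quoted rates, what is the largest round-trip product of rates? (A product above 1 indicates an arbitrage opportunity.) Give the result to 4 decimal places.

KRn→MYR→VLD→KRn: 0.9265 × 2.354 × 0.5213 = 1.13695
JLT→VLD→MYR→JLT: 0.6745 × 0.4554 × 3.564 = 1.09474
JLT→KRn→MYR→JLT: 0.3099 × 0.9265 × 3.564 = 1.02330
KRn→VLD→MYR→KRn: 1.988 × 0.4554 × 1.102 = 0.99768
Maximum is KRn→MYR→VLD→KRn at 1.1369; arbitrage exists.

1.1369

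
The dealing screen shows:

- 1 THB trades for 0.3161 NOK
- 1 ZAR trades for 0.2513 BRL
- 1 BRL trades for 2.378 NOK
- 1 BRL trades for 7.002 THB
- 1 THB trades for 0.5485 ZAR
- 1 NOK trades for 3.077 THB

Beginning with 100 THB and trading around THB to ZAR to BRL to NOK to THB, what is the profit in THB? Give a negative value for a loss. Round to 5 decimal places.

100 THB × 0.5485 = 54.85 ZAR
54.85 ZAR × 0.2513 = 13.783805 BRL
13.783805 BRL × 2.378 = 32.77788829 NOK
32.77788829 NOK × 3.077 = 100.85756226833 THB
Net change: 100.85756226833 − 100 = 0.85756226833 THB

0.85756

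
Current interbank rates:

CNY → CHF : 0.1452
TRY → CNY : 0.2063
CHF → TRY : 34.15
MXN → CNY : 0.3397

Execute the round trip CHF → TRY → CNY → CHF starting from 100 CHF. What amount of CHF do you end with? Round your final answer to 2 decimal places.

102.30

100 CHF × 34.15 = 3415 TRY
3415 TRY × 0.2063 = 704.5145 CNY
704.5145 CNY × 0.1452 = 102.2955054 CHF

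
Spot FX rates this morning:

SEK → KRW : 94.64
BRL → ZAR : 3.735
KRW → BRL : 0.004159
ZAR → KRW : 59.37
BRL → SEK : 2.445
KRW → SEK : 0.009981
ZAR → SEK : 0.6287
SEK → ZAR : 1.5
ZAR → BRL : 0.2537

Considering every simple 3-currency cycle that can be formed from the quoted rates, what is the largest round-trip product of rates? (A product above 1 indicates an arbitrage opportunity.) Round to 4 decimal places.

BRL→SEK→KRW→BRL: 2.445 × 94.64 × 0.004159 = 0.96237
ZAR→BRL→SEK→ZAR: 0.2537 × 2.445 × 1.5 = 0.93044
ZAR→KRW→BRL→ZAR: 59.37 × 0.004159 × 3.735 = 0.92225
ZAR→KRW→SEK→ZAR: 59.37 × 0.009981 × 1.5 = 0.88886
Maximum is BRL→SEK→KRW→BRL at 0.9624; no arbitrage — every cycle loses value.

0.9624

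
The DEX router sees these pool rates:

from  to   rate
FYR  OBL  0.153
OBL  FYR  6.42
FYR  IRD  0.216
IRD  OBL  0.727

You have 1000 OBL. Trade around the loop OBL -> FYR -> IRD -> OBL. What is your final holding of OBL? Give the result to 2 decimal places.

1000 OBL × 6.42 = 6420 FYR
6420 FYR × 0.216 = 1386.72 IRD
1386.72 IRD × 0.727 = 1008.14544 OBL

1008.15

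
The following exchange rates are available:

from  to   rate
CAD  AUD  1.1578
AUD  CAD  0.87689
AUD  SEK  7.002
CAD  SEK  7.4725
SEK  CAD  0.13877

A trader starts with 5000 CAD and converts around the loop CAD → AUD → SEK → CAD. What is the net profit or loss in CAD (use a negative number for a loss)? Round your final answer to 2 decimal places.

5000 CAD × 1.1578 = 5789 AUD
5789 AUD × 7.002 = 40534.578 SEK
40534.578 SEK × 0.13877 = 5624.98338906 CAD
Net change: 5624.98338906 − 5000 = 624.98338906 CAD

624.98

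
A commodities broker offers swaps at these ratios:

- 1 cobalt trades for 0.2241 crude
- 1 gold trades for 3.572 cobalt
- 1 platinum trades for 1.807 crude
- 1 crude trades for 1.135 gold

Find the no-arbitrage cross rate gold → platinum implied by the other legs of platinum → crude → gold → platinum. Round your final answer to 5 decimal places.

Known legs of the cycle: 1.807 × 1.135 = 2.050945
For no arbitrage the full-cycle product must be 1, so the missing rate is 1 / 2.050945 ≈ 0.4875801.

0.48758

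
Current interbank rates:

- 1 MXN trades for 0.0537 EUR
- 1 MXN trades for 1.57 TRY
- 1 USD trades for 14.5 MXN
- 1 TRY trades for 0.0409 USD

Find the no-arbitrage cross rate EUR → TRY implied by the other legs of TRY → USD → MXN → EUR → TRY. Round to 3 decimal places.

31.400

Known legs of the cycle: 0.0409 × 14.5 × 0.0537 = 0.031846785
For no arbitrage the full-cycle product must be 1, so the missing rate is 1 / 0.031846785 ≈ 31.40034.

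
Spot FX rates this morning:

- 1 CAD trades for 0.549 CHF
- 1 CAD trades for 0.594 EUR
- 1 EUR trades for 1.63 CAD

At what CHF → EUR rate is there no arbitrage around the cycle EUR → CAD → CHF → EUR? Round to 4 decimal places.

Known legs of the cycle: 1.63 × 0.549 = 0.89487
For no arbitrage the full-cycle product must be 1, so the missing rate is 1 / 0.89487 ≈ 1.117481.

1.1175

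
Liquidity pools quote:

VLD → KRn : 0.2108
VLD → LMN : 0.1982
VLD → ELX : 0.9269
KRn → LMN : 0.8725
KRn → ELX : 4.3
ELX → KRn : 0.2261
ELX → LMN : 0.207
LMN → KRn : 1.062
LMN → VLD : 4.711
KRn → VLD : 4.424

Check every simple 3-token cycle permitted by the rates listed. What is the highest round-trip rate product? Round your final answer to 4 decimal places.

ELX→LMN→KRn→ELX: 0.207 × 1.062 × 4.3 = 0.94529
LMN→KRn→VLD→LMN: 1.062 × 4.424 × 0.1982 = 0.93120
ELX→KRn→VLD→ELX: 0.2261 × 4.424 × 0.9269 = 0.92715
ELX→LMN→VLD→ELX: 0.207 × 4.711 × 0.9269 = 0.90389
LMN→VLD→KRn→LMN: 4.711 × 0.2108 × 0.8725 = 0.86646
Maximum is ELX→LMN→KRn→ELX at 0.9453; no arbitrage — every cycle loses value.

0.9453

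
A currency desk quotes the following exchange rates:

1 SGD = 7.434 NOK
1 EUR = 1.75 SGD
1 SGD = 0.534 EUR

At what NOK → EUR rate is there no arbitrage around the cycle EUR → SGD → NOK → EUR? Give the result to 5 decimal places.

0.07687

Known legs of the cycle: 1.75 × 7.434 = 13.0095
For no arbitrage the full-cycle product must be 1, so the missing rate is 1 / 13.0095 ≈ 0.0768669.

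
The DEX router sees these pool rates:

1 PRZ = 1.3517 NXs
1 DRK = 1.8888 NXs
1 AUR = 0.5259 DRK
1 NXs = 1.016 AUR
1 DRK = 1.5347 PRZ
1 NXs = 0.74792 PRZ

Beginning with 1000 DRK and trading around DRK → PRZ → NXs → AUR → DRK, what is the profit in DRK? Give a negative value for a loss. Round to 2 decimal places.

108.41

1000 DRK × 1.5347 = 1534.7 PRZ
1534.7 PRZ × 1.3517 = 2074.45399 NXs
2074.45399 NXs × 1.016 = 2107.64525384 AUR
2107.64525384 AUR × 0.5259 = 1108.410638994456 DRK
Net change: 1108.410638994456 − 1000 = 108.410638994456 DRK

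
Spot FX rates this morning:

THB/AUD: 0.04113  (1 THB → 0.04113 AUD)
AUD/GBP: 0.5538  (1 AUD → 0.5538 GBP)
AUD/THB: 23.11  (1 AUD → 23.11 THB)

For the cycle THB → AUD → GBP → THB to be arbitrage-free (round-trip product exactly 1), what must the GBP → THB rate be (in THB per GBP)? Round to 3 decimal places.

Known legs of the cycle: 0.04113 × 0.5538 = 0.022777794
For no arbitrage the full-cycle product must be 1, so the missing rate is 1 / 0.022777794 ≈ 43.90241.

43.902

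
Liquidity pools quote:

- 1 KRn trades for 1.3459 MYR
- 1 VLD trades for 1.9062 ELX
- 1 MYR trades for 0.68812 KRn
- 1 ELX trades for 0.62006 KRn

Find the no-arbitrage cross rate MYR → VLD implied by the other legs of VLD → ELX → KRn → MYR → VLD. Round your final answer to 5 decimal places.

Known legs of the cycle: 1.9062 × 0.62006 × 1.3459 = 1.5907977728748
For no arbitrage the full-cycle product must be 1, so the missing rate is 1 / 1.5907977728748 ≈ 0.6286154.

0.62862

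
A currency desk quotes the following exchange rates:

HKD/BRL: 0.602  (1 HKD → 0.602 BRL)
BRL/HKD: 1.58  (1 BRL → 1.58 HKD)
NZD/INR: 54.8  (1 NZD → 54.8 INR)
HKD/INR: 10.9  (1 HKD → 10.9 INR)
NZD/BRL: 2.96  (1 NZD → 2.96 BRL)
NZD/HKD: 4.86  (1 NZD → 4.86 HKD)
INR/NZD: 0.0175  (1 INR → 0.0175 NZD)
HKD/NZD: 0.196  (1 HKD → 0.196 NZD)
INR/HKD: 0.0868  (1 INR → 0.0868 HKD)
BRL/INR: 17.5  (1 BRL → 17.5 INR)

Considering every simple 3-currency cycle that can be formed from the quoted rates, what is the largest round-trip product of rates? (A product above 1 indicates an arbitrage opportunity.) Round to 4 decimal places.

INR→HKD→NZD→INR: 0.0868 × 0.196 × 54.8 = 0.93230
INR→NZD→HKD→INR: 0.0175 × 4.86 × 10.9 = 0.92705
BRL→HKD→NZD→BRL: 1.58 × 0.196 × 2.96 = 0.91665
INR→HKD→BRL→INR: 0.0868 × 0.602 × 17.5 = 0.91444
INR→NZD→BRL→INR: 0.0175 × 2.96 × 17.5 = 0.90650
Maximum is INR→HKD→NZD→INR at 0.9323; no arbitrage — every cycle loses value.

0.9323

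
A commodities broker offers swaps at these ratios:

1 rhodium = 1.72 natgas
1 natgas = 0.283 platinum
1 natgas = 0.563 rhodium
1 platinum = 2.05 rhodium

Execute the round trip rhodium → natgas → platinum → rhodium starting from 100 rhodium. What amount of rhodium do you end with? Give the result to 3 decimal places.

99.786

100 rhodium × 1.72 = 172 natgas
172 natgas × 0.283 = 48.676 platinum
48.676 platinum × 2.05 = 99.7858 rhodium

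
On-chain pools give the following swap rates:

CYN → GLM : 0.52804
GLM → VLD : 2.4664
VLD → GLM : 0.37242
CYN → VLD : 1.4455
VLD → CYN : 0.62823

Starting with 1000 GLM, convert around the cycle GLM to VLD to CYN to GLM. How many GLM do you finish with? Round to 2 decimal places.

1000 GLM × 2.4664 = 2466.4 VLD
2466.4 VLD × 0.62823 = 1549.466472 CYN
1549.466472 CYN × 0.52804 = 818.18027587488 GLM

818.18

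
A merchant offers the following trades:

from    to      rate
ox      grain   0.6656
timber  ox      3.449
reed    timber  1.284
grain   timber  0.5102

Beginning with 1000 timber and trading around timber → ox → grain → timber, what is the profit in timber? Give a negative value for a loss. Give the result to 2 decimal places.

1000 timber × 3.449 = 3449 ox
3449 ox × 0.6656 = 2295.6544 grain
2295.6544 grain × 0.5102 = 1171.24287488 timber
Net change: 1171.24287488 − 1000 = 171.24287488 timber

171.24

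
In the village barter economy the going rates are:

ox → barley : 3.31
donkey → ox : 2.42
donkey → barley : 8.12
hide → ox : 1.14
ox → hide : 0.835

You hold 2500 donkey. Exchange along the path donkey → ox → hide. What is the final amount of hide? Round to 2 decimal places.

5051.75

2500 donkey × 2.42 = 6050 ox
6050 ox × 0.835 = 5051.75 hide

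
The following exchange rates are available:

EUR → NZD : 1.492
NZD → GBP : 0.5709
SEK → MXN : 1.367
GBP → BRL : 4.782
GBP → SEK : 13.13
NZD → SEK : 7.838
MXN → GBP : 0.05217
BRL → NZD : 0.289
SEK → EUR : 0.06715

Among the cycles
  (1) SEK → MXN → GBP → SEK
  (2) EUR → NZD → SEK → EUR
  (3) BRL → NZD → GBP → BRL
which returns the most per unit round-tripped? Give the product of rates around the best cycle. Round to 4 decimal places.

0.9364

(1) 1.367 × 0.05217 × 13.13 = 0.93638
(2) 1.492 × 7.838 × 0.06715 = 0.78527
(3) 0.289 × 0.5709 × 4.782 = 0.78898
Highest is cycle (1) at 0.9364 (≤1, no arbitrage).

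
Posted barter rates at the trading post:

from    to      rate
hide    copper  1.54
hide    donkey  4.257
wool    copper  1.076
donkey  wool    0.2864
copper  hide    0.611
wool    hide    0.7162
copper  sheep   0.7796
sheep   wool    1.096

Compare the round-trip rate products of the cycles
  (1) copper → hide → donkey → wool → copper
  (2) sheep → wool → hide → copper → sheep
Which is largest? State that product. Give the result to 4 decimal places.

0.9424

(1) 0.611 × 4.257 × 0.2864 × 1.076 = 0.80155
(2) 1.096 × 0.7162 × 1.54 × 0.7796 = 0.94240
Highest is cycle (2) at 0.9424 (≤1, no arbitrage).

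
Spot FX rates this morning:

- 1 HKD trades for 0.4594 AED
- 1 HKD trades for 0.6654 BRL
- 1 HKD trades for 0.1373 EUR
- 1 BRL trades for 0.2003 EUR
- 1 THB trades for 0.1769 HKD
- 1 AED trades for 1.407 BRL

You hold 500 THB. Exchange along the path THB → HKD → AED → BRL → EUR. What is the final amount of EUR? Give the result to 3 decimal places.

500 THB × 0.1769 = 88.45 HKD
88.45 HKD × 0.4594 = 40.63393 AED
40.63393 AED × 1.407 = 57.17193951 BRL
57.17193951 BRL × 0.2003 = 11.451539483853 EUR

11.452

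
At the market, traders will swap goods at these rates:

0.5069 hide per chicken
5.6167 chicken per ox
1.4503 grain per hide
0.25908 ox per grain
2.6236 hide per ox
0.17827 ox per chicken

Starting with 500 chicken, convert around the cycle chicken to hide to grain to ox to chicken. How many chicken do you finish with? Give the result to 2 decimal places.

534.89

500 chicken × 0.5069 = 253.45 hide
253.45 hide × 1.4503 = 367.578535 grain
367.578535 grain × 0.25908 = 95.2322468478 ox
95.2322468478 ox × 5.6167 = 534.89096087003826 chicken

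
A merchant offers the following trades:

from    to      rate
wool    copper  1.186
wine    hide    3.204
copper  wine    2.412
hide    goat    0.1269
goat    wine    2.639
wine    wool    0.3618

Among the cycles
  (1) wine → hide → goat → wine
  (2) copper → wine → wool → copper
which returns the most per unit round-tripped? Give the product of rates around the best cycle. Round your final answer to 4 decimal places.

(1) 3.204 × 0.1269 × 2.639 = 1.07298
(2) 2.412 × 0.3618 × 1.186 = 1.03498
Highest is cycle (1) at 1.0730 (>1, arbitrage).

1.0730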